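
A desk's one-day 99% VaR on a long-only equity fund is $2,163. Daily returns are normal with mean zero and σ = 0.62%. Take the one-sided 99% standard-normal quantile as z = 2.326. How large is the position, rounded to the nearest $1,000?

$150,000

VaR as a fraction of value: z·σ = 2.326 × 0.62% = 1.44212%.
Position = $2,163 / 0.0144212 = $149,988.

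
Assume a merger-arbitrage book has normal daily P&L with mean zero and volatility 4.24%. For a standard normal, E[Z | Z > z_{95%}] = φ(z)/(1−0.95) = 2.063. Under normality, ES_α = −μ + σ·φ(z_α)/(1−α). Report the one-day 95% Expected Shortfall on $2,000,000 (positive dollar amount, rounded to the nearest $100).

$174,900

ES = 4.24% × 2.063 = 8.747%.
On $2,000,000: 0.08747 × $2,000,000 = $174,940.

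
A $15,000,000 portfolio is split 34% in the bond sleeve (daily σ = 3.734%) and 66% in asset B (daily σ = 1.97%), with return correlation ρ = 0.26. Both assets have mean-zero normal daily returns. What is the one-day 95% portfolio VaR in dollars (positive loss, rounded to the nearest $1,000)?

$503,000

σ_p² = 0.34²·3.734² + 0.66²·1.97² + 2·0.26·0.34·0.66·3.734·1.97 = 4.1607 (%²).
σ_p = √4.1607 = 2.040%.
At 95%, z = 1.645.
VaR = 1.645 × 2.040% = 3.356%; on $15,000,000 that is $503,400.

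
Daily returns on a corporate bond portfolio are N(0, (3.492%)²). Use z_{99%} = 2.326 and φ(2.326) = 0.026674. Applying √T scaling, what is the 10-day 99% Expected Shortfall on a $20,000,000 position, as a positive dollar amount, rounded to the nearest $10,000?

$5,890,000

σ_{10d} = 3.492% × √10 = 11.043%.
ES multiplier = φ(z)/(1−α) = 0.026674/0.01 = 2.667.
ES = 11.043% × 2.667 = 29.452%; on $20,000,000: $5,890,400.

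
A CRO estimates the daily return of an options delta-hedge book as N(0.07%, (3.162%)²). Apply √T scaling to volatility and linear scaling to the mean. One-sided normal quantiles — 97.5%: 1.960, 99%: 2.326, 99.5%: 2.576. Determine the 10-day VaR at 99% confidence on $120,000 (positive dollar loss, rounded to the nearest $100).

σ_{10d} = 3.162% × √10 = 9.999%; μ_{10d} = 10 × 0.07% = 0.700%.
VaR = −(0.700%) + 2.326 × 9.999% = 22.558%.
On $120,000: 0.22558 × $120,000 = $27,070.

$27,100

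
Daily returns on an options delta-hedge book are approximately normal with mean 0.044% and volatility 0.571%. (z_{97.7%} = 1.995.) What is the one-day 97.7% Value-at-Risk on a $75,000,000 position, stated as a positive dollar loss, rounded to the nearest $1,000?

VaR = −μ + z·σ = −(0.044%) + 1.995 × 0.571% = 1.095%.
On $75,000,000: 0.01095 × $75,000,000 = $821,250.

$821,000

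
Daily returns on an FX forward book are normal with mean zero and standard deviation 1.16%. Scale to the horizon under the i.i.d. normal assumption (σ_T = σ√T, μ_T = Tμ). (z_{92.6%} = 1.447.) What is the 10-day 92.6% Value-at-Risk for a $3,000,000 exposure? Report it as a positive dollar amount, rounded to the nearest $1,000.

$159,000

σ_{10d} = 1.16% × √10 = 3.668%.
VaR = 1.447 × 3.668% = 5.308%.
On $3,000,000: 0.05308 × $3,000,000 = $159,240.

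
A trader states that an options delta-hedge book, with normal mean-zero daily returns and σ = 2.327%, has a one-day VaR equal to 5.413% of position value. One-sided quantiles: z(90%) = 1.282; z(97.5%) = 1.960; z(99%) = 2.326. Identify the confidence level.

99%

Implied z = VaR/σ = 5.413 / 2.327 = 2.326.
This matches z(99%) = 2.326.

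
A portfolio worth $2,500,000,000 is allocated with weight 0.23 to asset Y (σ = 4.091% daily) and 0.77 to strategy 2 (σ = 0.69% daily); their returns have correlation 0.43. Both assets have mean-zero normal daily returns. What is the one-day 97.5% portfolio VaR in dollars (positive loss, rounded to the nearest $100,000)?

$61,900,000

σ_p² = 0.23²·4.091² + 0.77²·0.69² + 2·0.43·0.23·0.77·4.091·0.69 = 1.5976 (%²).
σ_p = √1.5976 = 1.264%.
At 97.5%, z = 1.960.
VaR = 1.960 × 1.264% = 2.477%; on $2,500,000,000 that is $61,925,000.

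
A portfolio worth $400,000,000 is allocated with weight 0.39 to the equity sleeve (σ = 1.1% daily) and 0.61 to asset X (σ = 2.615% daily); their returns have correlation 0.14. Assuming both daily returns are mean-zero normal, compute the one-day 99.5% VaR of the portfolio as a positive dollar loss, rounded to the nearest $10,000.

$17,610,000

σ_p² = 0.39²·1.1² + 0.61²·2.615² + 2·0.14·0.39·0.61·1.1·2.615 = 2.9202 (%²).
σ_p = √2.9202 = 1.709%.
At 99.5%, z = 2.576.
VaR = 2.576 × 1.709% = 4.402%; on $400,000,000 that is $17,608,000.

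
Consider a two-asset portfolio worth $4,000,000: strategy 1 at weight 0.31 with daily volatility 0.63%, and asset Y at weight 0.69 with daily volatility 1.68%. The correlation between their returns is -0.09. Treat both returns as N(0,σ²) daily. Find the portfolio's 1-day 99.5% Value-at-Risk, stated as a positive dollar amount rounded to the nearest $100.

σ_p² = 0.31²·0.63² + 0.69²·1.68² + 2·-0.09·0.31·0.69·0.63·1.68 = 1.3411 (%²).
σ_p = √1.3411 = 1.158%.
At 99.5%, z = 2.576.
VaR = 2.576 × 1.158% = 2.983%; on $4,000,000 that is $119,320.

$119,300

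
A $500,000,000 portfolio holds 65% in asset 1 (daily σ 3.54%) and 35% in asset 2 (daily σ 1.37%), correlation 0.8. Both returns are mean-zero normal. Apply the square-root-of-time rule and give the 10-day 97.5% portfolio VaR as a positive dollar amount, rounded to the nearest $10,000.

σ_p = √(0.65²·3.54² + 0.35²·1.37² + 2·0.8·0.65·0.35·3.54·1.37) = 2.700%.
σ_{10d} = 2.700% × √10 = 8.538%.
z(97.5%) = 1.960.
VaR = 1.960 × 8.538% = 16.734%; on $500,000,000 that is $83,670,000.

$83,670,000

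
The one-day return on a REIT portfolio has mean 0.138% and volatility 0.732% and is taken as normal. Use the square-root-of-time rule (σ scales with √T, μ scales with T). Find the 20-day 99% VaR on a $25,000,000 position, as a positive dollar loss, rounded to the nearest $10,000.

$1,210,000

At 99%, z = 2.326.
σ_{20d} = 0.732% × √20 = 3.274%; μ_{20d} = 20 × 0.138% = 2.760%.
VaR = −(2.760%) + 2.326 × 3.274% = 4.855%.
On $25,000,000: 0.04855 × $25,000,000 = $1,213,750.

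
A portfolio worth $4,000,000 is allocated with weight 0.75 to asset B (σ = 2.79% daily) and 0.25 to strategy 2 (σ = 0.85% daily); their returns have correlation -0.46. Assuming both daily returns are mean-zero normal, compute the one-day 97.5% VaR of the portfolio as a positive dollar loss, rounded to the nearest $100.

σ_p² = 0.75²·2.79² + 0.25²·0.85² + 2·-0.46·0.75·0.25·2.79·0.85 = 4.0146 (%²).
σ_p = √4.0146 = 2.004%.
At 97.5%, z = 1.960.
VaR = 1.960 × 2.004% = 3.928%; on $4,000,000 that is $157,120.

$157,100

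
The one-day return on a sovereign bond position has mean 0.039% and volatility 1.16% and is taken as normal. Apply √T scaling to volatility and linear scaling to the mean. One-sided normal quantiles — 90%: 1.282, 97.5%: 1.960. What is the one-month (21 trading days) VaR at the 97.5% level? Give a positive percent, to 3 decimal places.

σ_{21d} = 1.16% × √21 = 5.316%; μ_{21d} = 21 × 0.039% = 0.819%.
VaR = −(0.819%) + 1.960 × 5.316% = 9.600%.

9.600%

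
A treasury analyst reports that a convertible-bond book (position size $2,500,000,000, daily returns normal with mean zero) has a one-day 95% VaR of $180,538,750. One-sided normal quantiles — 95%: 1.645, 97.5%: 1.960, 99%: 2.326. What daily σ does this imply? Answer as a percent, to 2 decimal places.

VaR as a fraction: $180,538,750 / $2,500,000,000 = 7.222%.
σ = VaR / z = 7.222% / 1.645 = 4.390%.

4.39%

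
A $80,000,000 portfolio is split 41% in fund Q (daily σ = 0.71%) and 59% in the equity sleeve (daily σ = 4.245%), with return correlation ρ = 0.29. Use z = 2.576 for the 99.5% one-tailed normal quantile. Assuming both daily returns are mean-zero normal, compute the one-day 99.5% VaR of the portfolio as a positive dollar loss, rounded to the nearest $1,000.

σ_p² = 0.41²·0.71² + 0.59²·4.245² + 2·0.29·0.41·0.59·0.71·4.245 = 6.7804 (%²).
σ_p = √6.7804 = 2.604%.
VaR = 2.576 × 2.604% = 6.708%; on $80,000,000 that is $5,366,400.

$5,366,000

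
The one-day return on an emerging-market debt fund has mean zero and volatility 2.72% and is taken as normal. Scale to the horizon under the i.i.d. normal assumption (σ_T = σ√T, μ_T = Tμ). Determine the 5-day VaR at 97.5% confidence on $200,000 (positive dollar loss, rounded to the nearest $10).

At 97.5%, z = 1.960.
σ_{5d} = 2.72% × √5 = 6.082%.
VaR = 1.960 × 6.082% = 11.921%.
On $200,000: 0.11921 × $200,000 = $23,842.

$23,840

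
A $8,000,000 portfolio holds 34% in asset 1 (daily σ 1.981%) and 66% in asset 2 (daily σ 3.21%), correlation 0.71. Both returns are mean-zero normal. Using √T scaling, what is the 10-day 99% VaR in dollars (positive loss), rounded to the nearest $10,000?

σ_p = √(0.34²·1.981² + 0.66²·3.21² + 2·0.71·0.34·0.66·1.981·3.21) = 2.640%.
σ_{10d} = 2.640% × √10 = 8.348%.
z(99%) = 2.326.
VaR = 2.326 × 8.348% = 19.417%; on $8,000,000 that is $1,553,360.

$1,550,000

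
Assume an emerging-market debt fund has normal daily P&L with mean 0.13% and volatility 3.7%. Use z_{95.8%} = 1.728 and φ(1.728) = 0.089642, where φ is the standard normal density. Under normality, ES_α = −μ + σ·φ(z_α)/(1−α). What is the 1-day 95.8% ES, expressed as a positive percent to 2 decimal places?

Tail multiplier: φ(z)/(1−α) = 0.089642 / 0.042 = 2.134.
ES = −(0.13%) + 3.7% × 2.134 = 7.766%.

7.77%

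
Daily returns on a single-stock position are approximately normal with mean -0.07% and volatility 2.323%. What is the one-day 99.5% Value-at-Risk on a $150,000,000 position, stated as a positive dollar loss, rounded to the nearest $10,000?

$9,080,000

At 99.5% one-sided, z = 2.576.
VaR = −μ + z·σ = −(-0.07%) + 2.576 × 2.323% = 6.054%.
On $150,000,000: 0.06054 × $150,000,000 = $9,081,000.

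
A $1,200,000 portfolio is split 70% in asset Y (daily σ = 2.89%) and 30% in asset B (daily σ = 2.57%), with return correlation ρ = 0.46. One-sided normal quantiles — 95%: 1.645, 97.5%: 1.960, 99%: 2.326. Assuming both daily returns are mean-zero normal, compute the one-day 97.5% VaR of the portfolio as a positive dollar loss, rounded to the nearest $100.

σ_p² = 0.7²·2.89² + 0.3²·2.57² + 2·0.46·0.7·0.3·2.89·2.57 = 6.1219 (%²).
σ_p = √6.1219 = 2.474%.
VaR = 1.960 × 2.474% = 4.849%; on $1,200,000 that is $58,188.

$58,200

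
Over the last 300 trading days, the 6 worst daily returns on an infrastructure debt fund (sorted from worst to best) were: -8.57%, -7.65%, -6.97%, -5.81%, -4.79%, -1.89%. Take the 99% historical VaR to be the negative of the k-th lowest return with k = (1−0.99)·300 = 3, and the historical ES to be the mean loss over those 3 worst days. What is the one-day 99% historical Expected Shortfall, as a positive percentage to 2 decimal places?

The 3 worst returns sum to -23.19%.
ES = −(-23.19%) / 3 = 7.73%.

7.73%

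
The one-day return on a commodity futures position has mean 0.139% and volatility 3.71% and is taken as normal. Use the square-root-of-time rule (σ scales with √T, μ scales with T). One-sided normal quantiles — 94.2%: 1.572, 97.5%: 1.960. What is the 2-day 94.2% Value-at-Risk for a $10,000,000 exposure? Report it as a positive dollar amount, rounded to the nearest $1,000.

$797,000

σ_{2d} = 3.71% × √2 = 5.247%; μ_{2d} = 2 × 0.139% = 0.278%.
VaR = −(0.278%) + 1.572 × 5.247% = 7.970%.
On $10,000,000: 0.07970 × $10,000,000 = $797,000.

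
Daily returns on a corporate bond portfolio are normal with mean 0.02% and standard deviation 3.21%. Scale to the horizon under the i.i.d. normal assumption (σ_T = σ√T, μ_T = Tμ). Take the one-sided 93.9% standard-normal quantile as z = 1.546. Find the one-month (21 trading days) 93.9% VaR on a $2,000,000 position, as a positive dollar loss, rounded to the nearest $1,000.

$446,000

σ_{21d} = 3.21% × √21 = 14.710%; μ_{21d} = 21 × 0.02% = 0.420%.
VaR = −(0.420%) + 1.546 × 14.710% = 22.322%.
On $2,000,000: 0.22322 × $2,000,000 = $446,440.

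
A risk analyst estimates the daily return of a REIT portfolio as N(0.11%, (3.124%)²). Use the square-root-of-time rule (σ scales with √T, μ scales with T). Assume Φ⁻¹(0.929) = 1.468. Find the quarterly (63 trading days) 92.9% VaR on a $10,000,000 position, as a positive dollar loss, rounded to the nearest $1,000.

$2,947,000

σ_{63d} = 3.124% × √63 = 24.796%; μ_{63d} = 63 × 0.11% = 6.930%.
VaR = −(6.930%) + 1.468 × 24.796% = 29.471%.
On $10,000,000: 0.29471 × $10,000,000 = $2,947,100.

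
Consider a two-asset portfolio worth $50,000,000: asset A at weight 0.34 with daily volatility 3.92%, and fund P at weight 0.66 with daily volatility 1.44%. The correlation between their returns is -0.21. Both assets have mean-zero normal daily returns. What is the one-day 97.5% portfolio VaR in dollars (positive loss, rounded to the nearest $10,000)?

$1,440,000

σ_p² = 0.34²·3.92² + 0.66²·1.44² + 2·-0.21·0.34·0.66·3.92·1.44 = 2.1476 (%²).
σ_p = √2.1476 = 1.465%.
At 97.5%, z = 1.960.
VaR = 1.960 × 1.465% = 2.871%; on $50,000,000 that is $1,435,500.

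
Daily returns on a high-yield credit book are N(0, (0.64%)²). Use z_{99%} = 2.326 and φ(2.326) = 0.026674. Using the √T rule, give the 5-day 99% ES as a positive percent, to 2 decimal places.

σ_{5d} = 0.64% × √5 = 1.431%.
ES multiplier = φ(z)/(1−α) = 0.026674/0.01 = 2.667.
ES = 1.431% × 2.667 = 3.816%.

3.82%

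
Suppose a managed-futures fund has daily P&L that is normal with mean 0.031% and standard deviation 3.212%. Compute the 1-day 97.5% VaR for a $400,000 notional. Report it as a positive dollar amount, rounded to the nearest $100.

$25,100

At 97.5% one-sided, z = 1.960.
VaR = −μ + z·σ = −(0.031%) + 1.960 × 3.212% = 6.265%.
On $400,000: 0.06265 × $400,000 = $25,060.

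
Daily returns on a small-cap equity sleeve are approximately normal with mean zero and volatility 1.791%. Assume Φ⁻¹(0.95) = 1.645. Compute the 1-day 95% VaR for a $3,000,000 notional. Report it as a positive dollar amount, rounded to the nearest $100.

VaR = z·σ = 1.645 × 1.791% = 2.946%.
On $3,000,000: 0.02946 × $3,000,000 = $88,380.

$88,400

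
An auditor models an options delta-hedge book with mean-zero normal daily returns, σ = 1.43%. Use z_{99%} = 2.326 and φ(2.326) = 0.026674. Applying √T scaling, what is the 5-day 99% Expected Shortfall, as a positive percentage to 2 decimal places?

σ_{5d} = 1.43% × √5 = 3.198%.
ES multiplier = φ(z)/(1−α) = 0.026674/0.01 = 2.667.
ES = 3.198% × 2.667 = 8.529%.

8.53%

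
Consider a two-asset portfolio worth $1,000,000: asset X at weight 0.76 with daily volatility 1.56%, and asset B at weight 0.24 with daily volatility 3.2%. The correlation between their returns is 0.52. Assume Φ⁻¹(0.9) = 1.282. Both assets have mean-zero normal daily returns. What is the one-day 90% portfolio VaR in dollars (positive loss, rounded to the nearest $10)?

$21,990

σ_p² = 0.76²·1.56² + 0.24²·3.2² + 2·0.52·0.76·0.24·1.56·3.2 = 2.9424 (%²).
σ_p = √2.9424 = 1.715%.
VaR = 1.282 × 1.715% = 2.199%; on $1,000,000 that is $21,990.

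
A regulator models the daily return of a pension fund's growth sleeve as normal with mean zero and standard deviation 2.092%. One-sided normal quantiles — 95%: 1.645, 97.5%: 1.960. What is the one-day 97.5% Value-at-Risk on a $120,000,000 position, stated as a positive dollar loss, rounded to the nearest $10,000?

$4,920,000

VaR = z·σ = 1.960 × 2.092% = 4.100%.
On $120,000,000: 0.04100 × $120,000,000 = $4,920,000.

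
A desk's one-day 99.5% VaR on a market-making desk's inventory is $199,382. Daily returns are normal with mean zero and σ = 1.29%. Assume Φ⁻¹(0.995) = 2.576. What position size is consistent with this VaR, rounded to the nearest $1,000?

$6,000,000

VaR as a fraction of value: z·σ = 2.576 × 1.29% = 3.32304%.
Position = $199,382 / 0.0332304 = $5,999,988.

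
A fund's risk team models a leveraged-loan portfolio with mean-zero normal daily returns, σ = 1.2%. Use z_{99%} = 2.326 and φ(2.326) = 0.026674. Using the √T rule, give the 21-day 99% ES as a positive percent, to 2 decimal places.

σ_{21d} = 1.2% × √21 = 5.499%.
ES multiplier = φ(z)/(1−α) = 0.026674/0.01 = 2.667.
ES = 5.499% × 2.667 = 14.666%.

14.67%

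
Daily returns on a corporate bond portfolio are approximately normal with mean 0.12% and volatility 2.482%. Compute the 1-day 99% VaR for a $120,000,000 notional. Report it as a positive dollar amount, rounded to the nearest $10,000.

At 99% one-sided, z = 2.326.
VaR = −μ + z·σ = −(0.12%) + 2.326 × 2.482% = 5.653%.
On $120,000,000: 0.05653 × $120,000,000 = $6,783,600.

$6,780,000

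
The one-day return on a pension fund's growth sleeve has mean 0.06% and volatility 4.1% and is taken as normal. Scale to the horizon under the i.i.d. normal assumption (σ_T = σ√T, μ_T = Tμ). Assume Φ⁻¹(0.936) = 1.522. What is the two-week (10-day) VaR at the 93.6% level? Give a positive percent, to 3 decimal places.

σ_{10d} = 4.1% × √10 = 12.965%; μ_{10d} = 10 × 0.06% = 0.600%.
VaR = −(0.600%) + 1.522 × 12.965% = 19.133%.

19.133%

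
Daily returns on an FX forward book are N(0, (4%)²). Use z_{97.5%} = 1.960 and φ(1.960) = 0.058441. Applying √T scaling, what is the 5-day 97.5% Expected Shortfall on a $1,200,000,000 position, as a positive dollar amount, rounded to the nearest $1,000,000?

σ_{5d} = 4% × √5 = 8.944%.
ES multiplier = φ(z)/(1−α) = 0.058441/0.025 = 2.338.
ES = 8.944% × 2.338 = 20.911%; on $1,200,000,000: $250,932,000.

$251,000,000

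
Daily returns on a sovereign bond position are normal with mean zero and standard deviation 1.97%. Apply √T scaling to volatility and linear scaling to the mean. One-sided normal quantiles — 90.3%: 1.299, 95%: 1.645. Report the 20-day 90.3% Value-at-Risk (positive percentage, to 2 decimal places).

11.44%

σ_{20d} = 1.97% × √20 = 8.810%.
VaR = 1.299 × 8.810% = 11.444%.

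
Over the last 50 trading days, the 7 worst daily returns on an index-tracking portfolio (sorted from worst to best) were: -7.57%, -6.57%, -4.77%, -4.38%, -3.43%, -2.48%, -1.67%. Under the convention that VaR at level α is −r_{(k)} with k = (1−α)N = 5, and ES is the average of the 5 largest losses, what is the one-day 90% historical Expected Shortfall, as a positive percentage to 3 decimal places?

The 5 worst returns sum to -26.72%.
ES = −(-26.72%) / 5 = 5.344%.

5.344%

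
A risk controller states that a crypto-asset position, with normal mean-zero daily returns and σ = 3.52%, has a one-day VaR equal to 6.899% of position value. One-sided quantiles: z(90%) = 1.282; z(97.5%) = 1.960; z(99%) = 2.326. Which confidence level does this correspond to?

97.5%

Implied z = VaR/σ = 6.899 / 3.52 = 1.960.
This matches z(97.5%) = 1.960.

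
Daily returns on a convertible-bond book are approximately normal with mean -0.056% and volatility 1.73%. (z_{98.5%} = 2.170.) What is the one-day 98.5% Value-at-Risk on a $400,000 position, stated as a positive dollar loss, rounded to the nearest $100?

$15,200

VaR = −μ + z·σ = −(-0.056%) + 2.170 × 1.73% = 3.810%.
On $400,000: 0.03810 × $400,000 = $15,240.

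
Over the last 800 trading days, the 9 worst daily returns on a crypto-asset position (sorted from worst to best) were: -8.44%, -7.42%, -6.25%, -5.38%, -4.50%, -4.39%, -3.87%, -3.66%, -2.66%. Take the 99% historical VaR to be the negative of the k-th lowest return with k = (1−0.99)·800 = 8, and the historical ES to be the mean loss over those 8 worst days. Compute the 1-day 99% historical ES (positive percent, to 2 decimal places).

The 8 worst returns sum to -43.91%.
ES = −(-43.91%) / 8 = 5.48875% ≈ 5.49%.

5.49%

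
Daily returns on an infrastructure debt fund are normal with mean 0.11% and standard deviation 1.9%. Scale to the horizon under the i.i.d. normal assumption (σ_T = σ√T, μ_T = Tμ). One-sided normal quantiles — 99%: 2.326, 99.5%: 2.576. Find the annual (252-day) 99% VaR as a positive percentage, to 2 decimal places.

42.44%

σ_{252d} = 1.9% × √252 = 30.162%; μ_{252d} = 252 × 0.11% = 27.720%.
VaR = −(27.720%) + 2.326 × 30.162% = 42.437%.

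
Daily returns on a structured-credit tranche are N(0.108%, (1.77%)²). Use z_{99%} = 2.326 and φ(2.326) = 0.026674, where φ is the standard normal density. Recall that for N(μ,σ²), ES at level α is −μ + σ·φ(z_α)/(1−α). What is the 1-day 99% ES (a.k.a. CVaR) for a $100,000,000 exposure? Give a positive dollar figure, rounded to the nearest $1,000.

Tail multiplier: φ(z)/(1−α) = 0.026674 / 0.01 = 2.667.
ES = −(0.108%) + 1.77% × 2.667 = 4.613%.
On $100,000,000: 0.04613 × $100,000,000 = $4,613,000.

$4,613,000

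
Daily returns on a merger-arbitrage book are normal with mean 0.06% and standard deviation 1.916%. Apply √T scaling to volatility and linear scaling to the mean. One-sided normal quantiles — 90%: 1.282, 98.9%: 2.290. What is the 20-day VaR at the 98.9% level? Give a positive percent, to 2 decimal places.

σ_{20d} = 1.916% × √20 = 8.569%; μ_{20d} = 20 × 0.06% = 1.200%.
VaR = −(1.200%) + 2.290 × 8.569% = 18.423%.

18.42%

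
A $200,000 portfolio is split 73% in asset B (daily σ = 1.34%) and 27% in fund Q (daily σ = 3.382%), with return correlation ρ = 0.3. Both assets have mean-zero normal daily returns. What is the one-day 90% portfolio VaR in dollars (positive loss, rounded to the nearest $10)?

σ_p² = 0.73²·1.34² + 0.27²·3.382² + 2·0.3·0.73·0.27·1.34·3.382 = 2.3266 (%²).
σ_p = √2.3266 = 1.525%.
At 90%, z = 1.282.
VaR = 1.282 × 1.525% = 1.955%; on $200,000 that is $3,910.

$3,910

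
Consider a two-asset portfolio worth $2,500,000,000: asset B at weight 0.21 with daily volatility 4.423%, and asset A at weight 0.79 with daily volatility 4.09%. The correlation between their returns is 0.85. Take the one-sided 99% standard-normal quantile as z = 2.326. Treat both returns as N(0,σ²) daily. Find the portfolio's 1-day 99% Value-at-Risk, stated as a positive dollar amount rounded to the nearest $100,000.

$235,500,000

σ_p² = 0.21²·4.423² + 0.79²·4.09² + 2·0.85·0.21·0.79·4.423·4.09 = 16.4047 (%²).
σ_p = √16.4047 = 4.050%.
VaR = 2.326 × 4.050% = 9.420%; on $2,500,000,000 that is $235,500,000.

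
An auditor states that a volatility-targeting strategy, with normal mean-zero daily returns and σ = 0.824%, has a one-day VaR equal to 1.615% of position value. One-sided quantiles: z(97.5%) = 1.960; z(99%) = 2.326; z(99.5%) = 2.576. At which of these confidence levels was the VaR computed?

Implied z = VaR/σ = 1.615 / 0.824 = 1.960.
This matches z(97.5%) = 1.960.

97.5%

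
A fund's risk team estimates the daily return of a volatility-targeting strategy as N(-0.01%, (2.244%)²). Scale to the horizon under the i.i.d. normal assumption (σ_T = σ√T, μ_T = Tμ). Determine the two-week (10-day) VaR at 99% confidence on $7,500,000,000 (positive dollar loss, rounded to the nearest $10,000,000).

At 99%, z = 2.326.
σ_{10d} = 2.244% × √10 = 7.096%; μ_{10d} = 10 × -0.01% = -0.100%.
VaR = −(-0.100%) + 2.326 × 7.096% = 16.605%.
On $7,500,000,000: 0.16605 × $7,500,000,000 = $1,245,375,000.

$1,250,000,000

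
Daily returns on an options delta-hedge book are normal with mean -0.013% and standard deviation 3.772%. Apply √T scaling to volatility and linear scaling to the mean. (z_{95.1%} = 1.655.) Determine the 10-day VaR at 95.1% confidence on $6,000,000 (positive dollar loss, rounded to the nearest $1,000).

σ_{10d} = 3.772% × √10 = 11.928%; μ_{10d} = 10 × -0.013% = -0.130%.
VaR = −(-0.130%) + 1.655 × 11.928% = 19.871%.
On $6,000,000: 0.19871 × $6,000,000 = $1,192,260.

$1,192,000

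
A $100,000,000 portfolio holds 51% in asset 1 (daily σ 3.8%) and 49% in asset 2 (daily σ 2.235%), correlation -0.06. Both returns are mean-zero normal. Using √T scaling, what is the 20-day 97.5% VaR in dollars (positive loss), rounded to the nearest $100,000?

σ_p = √(0.51²·3.8² + 0.49²·2.235² + 2·-0.06·0.51·0.49·3.8·2.235) = 2.168%.
σ_{20d} = 2.168% × √20 = 9.696%.
z(97.5%) = 1.960.
VaR = 1.960 × 9.696% = 19.004%; on $100,000,000 that is $19,004,000.

$19,000,000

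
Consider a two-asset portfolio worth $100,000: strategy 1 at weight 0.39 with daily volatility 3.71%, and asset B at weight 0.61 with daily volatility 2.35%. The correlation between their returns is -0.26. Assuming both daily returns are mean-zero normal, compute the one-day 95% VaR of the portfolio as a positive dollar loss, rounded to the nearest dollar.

σ_p² = 0.39²·3.71² + 0.61²·2.35² + 2·-0.26·0.39·0.61·3.71·2.35 = 3.0699 (%²).
σ_p = √3.0699 = 1.752%.
At 95%, z = 1.645.
VaR = 1.645 × 1.752% = 2.882%; on $100,000 that is $2,882.

$2,882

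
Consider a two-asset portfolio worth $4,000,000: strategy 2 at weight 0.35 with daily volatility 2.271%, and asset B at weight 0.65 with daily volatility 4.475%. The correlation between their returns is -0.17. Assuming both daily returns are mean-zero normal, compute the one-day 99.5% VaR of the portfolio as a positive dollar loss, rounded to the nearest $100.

σ_p² = 0.35²·2.271² + 0.65²·4.475² + 2·-0.17·0.35·0.65·2.271·4.475 = 8.3065 (%²).
σ_p = √8.3065 = 2.882%.
At 99.5%, z = 2.576.
VaR = 2.576 × 2.882% = 7.424%; on $4,000,000 that is $296,960.

$297,000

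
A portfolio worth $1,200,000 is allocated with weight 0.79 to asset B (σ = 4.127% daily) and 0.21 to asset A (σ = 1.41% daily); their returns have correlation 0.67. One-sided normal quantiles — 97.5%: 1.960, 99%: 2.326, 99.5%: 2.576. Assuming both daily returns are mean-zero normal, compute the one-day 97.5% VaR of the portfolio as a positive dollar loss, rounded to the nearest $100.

σ_p² = 0.79²·4.127² + 0.21²·1.41² + 2·0.67·0.79·0.21·4.127·1.41 = 12.0110 (%²).
σ_p = √12.0110 = 3.466%.
VaR = 1.960 × 3.466% = 6.793%; on $1,200,000 that is $81,516.

$81,500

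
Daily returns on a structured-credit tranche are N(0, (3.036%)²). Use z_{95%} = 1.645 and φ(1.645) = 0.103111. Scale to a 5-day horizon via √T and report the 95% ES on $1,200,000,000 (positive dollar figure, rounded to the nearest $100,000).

σ_{5d} = 3.036% × √5 = 6.789%.
ES multiplier = φ(z)/(1−α) = 0.103111/0.05 = 2.062.
ES = 6.789% × 2.062 = 13.999%; on $1,200,000,000: $167,988,000.

$168,000,000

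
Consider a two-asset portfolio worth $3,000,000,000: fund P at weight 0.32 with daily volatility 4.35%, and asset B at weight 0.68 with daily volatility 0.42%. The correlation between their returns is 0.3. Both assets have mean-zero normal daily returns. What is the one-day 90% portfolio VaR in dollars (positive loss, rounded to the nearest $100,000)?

$57,800,000

σ_p² = 0.32²·4.35² + 0.68²·0.42² + 2·0.3·0.32·0.68·4.35·0.42 = 2.2578 (%²).
σ_p = √2.2578 = 1.503%.
At 90%, z = 1.282.
VaR = 1.282 × 1.503% = 1.927%; on $3,000,000,000 that is $57,810,000.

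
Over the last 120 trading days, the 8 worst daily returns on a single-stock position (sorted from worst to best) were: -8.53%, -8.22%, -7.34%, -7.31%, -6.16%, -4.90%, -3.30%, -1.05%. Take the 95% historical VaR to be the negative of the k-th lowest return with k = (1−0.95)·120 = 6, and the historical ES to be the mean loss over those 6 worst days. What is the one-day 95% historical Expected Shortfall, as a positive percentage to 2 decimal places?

7.08%

The 6 worst returns sum to -42.46%.
ES = −(-42.46%) / 6 = 7.0766…% ≈ 7.08%.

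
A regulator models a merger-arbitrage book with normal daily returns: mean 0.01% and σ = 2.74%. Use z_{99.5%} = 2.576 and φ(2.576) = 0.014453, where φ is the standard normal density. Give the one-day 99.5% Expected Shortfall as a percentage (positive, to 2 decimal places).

7.91%

Tail multiplier: φ(z)/(1−α) = 0.014453 / 0.005 = 2.891.
ES = −(0.01%) + 2.74% × 2.891 = 7.911%.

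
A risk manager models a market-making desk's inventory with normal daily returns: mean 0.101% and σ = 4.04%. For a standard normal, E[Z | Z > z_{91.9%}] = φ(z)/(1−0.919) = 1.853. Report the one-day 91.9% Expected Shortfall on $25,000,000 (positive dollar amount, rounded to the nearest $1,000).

$1,846,000

ES = −(0.101%) + 4.04% × 1.853 = 7.385%.
On $25,000,000: 0.07385 × $25,000,000 = $1,846,250.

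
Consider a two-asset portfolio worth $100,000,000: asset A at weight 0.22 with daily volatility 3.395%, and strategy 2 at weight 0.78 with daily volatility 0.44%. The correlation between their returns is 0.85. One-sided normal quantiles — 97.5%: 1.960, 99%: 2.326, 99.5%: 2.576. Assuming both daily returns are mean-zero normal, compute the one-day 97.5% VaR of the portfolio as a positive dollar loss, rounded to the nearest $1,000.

$2,066,000

σ_p² = 0.22²·3.395² + 0.78²·0.44² + 2·0.85·0.22·0.78·3.395·0.44 = 1.1114 (%²).
σ_p = √1.1114 = 1.054%.
VaR = 1.960 × 1.054% = 2.066%; on $100,000,000 that is $2,066,000.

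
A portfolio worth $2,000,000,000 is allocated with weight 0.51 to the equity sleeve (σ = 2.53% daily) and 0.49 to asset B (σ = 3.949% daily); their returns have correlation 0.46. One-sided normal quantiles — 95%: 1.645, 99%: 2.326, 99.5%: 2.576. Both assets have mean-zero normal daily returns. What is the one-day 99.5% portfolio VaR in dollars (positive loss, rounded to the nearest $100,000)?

$143,000,000

σ_p² = 0.51²·2.53² + 0.49²·3.949² + 2·0.46·0.51·0.49·2.53·3.949 = 7.7061 (%²).
σ_p = √7.7061 = 2.776%.
VaR = 2.576 × 2.776% = 7.151%; on $2,000,000,000 that is $143,020,000.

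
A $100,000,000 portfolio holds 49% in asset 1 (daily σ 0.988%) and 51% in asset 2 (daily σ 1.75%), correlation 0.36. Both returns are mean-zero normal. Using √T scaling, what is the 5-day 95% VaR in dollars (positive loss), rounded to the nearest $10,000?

σ_p = √(0.49²·0.988² + 0.51²·1.75² + 2·0.36·0.49·0.51·0.988·1.75) = 1.158%.
σ_{5d} = 1.158% × √5 = 2.589%.
z(95%) = 1.645.
VaR = 1.645 × 2.589% = 4.259%; on $100,000,000 that is $4,259,000.

$4,260,000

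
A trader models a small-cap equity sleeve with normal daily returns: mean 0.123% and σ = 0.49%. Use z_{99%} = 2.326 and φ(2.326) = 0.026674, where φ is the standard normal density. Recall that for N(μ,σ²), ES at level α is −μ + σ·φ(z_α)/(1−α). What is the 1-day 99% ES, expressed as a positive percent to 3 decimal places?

1.184%

Tail multiplier: φ(z)/(1−α) = 0.026674 / 0.01 = 2.667.
ES = −(0.123%) + 0.49% × 2.667 = 1.184%.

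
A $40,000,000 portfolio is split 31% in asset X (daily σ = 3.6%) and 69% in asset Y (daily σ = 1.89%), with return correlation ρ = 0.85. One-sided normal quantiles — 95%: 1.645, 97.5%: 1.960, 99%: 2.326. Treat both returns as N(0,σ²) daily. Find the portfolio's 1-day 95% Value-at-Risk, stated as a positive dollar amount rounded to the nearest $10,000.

σ_p² = 0.31²·3.6² + 0.69²·1.89² + 2·0.85·0.31·0.69·3.6·1.89 = 5.4203 (%²).
σ_p = √5.4203 = 2.328%.
VaR = 1.645 × 2.328% = 3.830%; on $40,000,000 that is $1,532,000.

$1,530,000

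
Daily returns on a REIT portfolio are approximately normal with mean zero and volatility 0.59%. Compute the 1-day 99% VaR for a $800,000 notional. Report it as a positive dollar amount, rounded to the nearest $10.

At 99% one-sided, z = 2.326.
VaR = z·σ = 2.326 × 0.59% = 1.372%.
On $800,000: 0.01372 × $800,000 = $10,976.

$10,980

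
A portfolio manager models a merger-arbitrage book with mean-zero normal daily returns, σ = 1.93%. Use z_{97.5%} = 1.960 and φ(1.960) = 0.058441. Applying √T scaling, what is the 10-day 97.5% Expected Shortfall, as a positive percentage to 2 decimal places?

14.27%

σ_{10d} = 1.93% × √10 = 6.103%.
ES multiplier = φ(z)/(1−α) = 0.058441/0.025 = 2.338.
ES = 6.103% × 2.338 = 14.269%.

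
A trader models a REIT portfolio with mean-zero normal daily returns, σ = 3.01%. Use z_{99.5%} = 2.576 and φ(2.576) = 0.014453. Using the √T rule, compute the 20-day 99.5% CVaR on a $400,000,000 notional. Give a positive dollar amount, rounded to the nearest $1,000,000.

σ_{20d} = 3.01% × √20 = 13.461%.
ES multiplier = φ(z)/(1−α) = 0.014453/0.005 = 2.891.
ES = 13.461% × 2.891 = 38.916%; on $400,000,000: $155,664,000.

$156,000,000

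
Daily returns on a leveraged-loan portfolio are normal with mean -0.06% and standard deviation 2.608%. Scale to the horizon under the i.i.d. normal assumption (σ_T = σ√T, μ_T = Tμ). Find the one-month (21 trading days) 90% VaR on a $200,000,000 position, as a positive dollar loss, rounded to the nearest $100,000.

$33,200,000

At 90%, z = 1.282.
σ_{21d} = 2.608% × √21 = 11.951%; μ_{21d} = 21 × -0.06% = -1.260%.
VaR = −(-1.260%) + 1.282 × 11.951% = 16.581%.
On $200,000,000: 0.16581 × $200,000,000 = $33,162,000.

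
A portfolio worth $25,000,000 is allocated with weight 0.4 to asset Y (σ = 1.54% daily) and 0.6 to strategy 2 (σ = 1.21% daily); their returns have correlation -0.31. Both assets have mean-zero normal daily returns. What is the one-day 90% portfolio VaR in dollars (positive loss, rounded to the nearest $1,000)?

$254,000

σ_p² = 0.4²·1.54² + 0.6²·1.21² + 2·-0.31·0.4·0.6·1.54·1.21 = 0.6293 (%²).
σ_p = √0.6293 = 0.793%.
At 90%, z = 1.282.
VaR = 1.282 × 0.793% = 1.017%; on $25,000,000 that is $254,250.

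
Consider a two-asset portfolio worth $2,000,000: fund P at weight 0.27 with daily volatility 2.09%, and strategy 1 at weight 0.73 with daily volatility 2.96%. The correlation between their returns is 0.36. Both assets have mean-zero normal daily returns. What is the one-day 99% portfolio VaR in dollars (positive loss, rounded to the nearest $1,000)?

$113,000

σ_p² = 0.27²·2.09² + 0.73²·2.96² + 2·0.36·0.27·0.73·2.09·2.96 = 5.8654 (%²).
σ_p = √5.8654 = 2.422%.
At 99%, z = 2.326.
VaR = 2.326 × 2.422% = 5.634%; on $2,000,000 that is $112,680.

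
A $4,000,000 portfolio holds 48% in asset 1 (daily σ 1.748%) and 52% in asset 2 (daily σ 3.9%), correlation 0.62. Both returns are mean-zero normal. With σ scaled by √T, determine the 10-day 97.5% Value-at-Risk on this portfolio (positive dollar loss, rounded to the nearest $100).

σ_p = √(0.48²·1.748² + 0.52²·3.9² + 2·0.62·0.48·0.52·1.748·3.9) = 2.632%.
σ_{10d} = 2.632% × √10 = 8.323%.
z(97.5%) = 1.960.
VaR = 1.960 × 8.323% = 16.313%; on $4,000,000 that is $652,520.

$652,500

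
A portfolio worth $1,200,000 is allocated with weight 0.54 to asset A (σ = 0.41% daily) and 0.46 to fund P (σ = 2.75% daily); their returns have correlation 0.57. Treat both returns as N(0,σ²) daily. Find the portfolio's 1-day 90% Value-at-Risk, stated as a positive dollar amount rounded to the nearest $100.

$21,600

σ_p² = 0.54²·0.41² + 0.46²·2.75² + 2·0.57·0.54·0.46·0.41·2.75 = 1.9685 (%²).
σ_p = √1.9685 = 1.403%.
At 90%, z = 1.282.
VaR = 1.282 × 1.403% = 1.799%; on $1,200,000 that is $21,588.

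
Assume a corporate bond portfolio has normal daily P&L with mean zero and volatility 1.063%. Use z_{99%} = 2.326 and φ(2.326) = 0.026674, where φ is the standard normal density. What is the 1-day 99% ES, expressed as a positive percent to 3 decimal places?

Tail multiplier: φ(z)/(1−α) = 0.026674 / 0.01 = 2.667.
ES = 1.063% × 2.667 = 2.835%.

2.835%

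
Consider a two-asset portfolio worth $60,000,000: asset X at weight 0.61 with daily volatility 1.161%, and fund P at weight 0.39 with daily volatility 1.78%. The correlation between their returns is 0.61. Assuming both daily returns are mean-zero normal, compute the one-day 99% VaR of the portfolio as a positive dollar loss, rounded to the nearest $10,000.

$1,760,000

σ_p² = 0.61²·1.161² + 0.39²·1.78² + 2·0.61·0.61·0.39·1.161·1.78 = 1.5833 (%²).
σ_p = √1.5833 = 1.258%.
At 99%, z = 2.326.
VaR = 2.326 × 1.258% = 2.926%; on $60,000,000 that is $1,755,600.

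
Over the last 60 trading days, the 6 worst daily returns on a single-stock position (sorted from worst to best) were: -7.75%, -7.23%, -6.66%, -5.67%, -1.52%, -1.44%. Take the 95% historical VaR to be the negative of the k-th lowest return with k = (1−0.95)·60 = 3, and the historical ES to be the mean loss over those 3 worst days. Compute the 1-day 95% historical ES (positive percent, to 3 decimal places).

The 3 worst returns sum to -21.64%.
ES = −(-21.64%) / 3 = 7.2133…% ≈ 7.213%.

7.213%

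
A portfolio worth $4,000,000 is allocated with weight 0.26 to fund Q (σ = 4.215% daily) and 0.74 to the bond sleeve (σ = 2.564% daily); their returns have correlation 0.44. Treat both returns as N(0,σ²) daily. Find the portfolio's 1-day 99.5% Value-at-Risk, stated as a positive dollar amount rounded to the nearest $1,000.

σ_p² = 0.26²·4.215² + 0.74²·2.564² + 2·0.44·0.26·0.74·4.215·2.564 = 6.6308 (%²).
σ_p = √6.6308 = 2.575%.
At 99.5%, z = 2.576.
VaR = 2.576 × 2.575% = 6.633%; on $4,000,000 that is $265,320.

$265,000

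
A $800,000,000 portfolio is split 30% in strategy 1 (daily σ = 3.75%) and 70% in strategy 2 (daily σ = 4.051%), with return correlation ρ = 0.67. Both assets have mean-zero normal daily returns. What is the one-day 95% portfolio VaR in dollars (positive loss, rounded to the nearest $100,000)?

σ_p² = 0.3²·3.75² + 0.7²·4.051² + 2·0.67·0.3·0.7·3.75·4.051 = 13.5816 (%²).
σ_p = √13.5816 = 3.685%.
At 95%, z = 1.645.
VaR = 1.645 × 3.685% = 6.062%; on $800,000,000 that is $48,496,000.

$48,500,000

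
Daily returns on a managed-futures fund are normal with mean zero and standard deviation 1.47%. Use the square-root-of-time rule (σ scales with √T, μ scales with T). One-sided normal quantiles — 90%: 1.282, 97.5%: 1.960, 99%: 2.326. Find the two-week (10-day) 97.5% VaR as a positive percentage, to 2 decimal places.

9.11%

σ_{10d} = 1.47% × √10 = 4.649%.
VaR = 1.960 × 4.649% = 9.112%.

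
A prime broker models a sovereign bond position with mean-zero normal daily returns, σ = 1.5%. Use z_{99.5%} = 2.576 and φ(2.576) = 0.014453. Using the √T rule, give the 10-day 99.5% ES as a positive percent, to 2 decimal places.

σ_{10d} = 1.5% × √10 = 4.743%.
ES multiplier = φ(z)/(1−α) = 0.014453/0.005 = 2.891.
ES = 4.743% × 2.891 = 13.712%.

13.71%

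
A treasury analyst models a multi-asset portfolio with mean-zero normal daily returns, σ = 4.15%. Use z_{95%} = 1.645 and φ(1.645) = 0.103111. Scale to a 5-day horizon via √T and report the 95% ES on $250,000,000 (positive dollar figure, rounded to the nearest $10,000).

σ_{5d} = 4.15% × √5 = 9.280%.
ES multiplier = φ(z)/(1−α) = 0.103111/0.05 = 2.062.
ES = 9.280% × 2.062 = 19.135%; on $250,000,000: $47,837,500.

$47,840,000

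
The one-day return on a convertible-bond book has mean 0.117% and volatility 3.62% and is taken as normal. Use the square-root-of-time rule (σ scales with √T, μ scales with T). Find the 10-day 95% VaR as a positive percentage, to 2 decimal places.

At 95%, z = 1.645.
σ_{10d} = 3.62% × √10 = 11.447%; μ_{10d} = 10 × 0.117% = 1.170%.
VaR = −(1.170%) + 1.645 × 11.447% = 17.660%.

17.66%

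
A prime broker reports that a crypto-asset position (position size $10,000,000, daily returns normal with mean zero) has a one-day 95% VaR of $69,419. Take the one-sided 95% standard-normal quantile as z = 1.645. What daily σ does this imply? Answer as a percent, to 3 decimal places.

0.422%

VaR as a fraction: $69,419 / $10,000,000 = 0.694%.
σ = VaR / z = 0.694% / 1.645 = 0.422%.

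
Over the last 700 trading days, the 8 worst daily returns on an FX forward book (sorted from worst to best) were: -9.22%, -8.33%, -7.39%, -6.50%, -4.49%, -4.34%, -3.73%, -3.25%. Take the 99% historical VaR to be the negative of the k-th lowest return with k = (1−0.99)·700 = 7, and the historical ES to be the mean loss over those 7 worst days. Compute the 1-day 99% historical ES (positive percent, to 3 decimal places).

The 7 worst returns sum to -44.00%.
ES = −(-44.00%) / 7 = 6.2857…% ≈ 6.286%.

6.286%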